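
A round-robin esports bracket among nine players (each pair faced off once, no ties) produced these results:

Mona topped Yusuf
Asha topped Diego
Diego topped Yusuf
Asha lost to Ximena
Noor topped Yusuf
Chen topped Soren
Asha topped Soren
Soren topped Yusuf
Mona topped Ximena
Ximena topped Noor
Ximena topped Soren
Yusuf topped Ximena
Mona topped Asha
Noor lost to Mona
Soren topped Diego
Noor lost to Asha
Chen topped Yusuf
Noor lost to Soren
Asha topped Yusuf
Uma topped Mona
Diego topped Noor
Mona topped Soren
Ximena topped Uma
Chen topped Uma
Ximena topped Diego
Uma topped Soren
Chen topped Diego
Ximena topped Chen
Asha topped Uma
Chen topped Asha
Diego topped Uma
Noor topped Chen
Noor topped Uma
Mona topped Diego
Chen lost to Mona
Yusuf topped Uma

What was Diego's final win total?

3

Diego's results: beat Yusuf, Uma, Noor; lost to Chen, Soren, Mona, Asha, Ximena.
That is 3 wins.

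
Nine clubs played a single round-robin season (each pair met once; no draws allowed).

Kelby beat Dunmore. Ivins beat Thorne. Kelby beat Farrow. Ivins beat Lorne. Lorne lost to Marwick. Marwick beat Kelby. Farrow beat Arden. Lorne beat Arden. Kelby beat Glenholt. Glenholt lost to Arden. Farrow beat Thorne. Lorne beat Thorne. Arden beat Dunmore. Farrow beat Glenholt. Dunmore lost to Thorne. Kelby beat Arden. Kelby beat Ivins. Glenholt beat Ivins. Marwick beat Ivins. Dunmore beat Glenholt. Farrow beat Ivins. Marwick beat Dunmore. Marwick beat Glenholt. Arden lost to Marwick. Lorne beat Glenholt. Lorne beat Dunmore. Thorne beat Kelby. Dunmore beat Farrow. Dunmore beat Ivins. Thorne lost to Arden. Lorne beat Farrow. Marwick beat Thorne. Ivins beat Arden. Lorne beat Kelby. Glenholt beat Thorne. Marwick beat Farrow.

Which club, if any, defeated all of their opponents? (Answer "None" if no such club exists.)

Marwick

Marwick has 8 wins out of 8 opponents — a perfect record.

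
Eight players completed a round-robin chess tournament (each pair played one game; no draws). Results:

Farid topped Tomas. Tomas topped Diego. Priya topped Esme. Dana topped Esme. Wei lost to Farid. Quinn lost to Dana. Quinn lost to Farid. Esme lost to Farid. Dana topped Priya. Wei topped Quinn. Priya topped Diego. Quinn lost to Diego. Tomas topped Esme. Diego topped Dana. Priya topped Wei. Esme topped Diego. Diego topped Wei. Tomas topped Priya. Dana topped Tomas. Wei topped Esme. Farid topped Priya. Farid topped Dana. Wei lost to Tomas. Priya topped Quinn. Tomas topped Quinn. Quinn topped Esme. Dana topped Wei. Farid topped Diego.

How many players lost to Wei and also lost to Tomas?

Wei beat: Quinn, Esme.
Tomas beat: Diego, Wei, Quinn, Esme, Priya.
Both beat: Quinn, Esme — 2.

2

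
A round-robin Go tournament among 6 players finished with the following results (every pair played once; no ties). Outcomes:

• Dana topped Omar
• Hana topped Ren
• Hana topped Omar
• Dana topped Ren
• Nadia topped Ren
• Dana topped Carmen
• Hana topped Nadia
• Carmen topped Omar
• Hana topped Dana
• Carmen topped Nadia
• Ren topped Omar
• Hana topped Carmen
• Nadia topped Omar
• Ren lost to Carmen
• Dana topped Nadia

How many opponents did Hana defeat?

5

Hana's results: beat Carmen, Nadia, Dana, Ren, Omar; lost to no one.
That is 5 wins.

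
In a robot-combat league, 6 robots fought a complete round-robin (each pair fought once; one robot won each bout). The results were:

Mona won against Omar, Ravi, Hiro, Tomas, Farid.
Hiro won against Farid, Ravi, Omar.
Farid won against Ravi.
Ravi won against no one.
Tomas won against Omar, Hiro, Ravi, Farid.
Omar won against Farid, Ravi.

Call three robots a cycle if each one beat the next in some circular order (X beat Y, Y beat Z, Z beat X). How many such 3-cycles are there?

Of the C(6,3) = 20 triples, the cyclic ones are: none.
That is 0.

0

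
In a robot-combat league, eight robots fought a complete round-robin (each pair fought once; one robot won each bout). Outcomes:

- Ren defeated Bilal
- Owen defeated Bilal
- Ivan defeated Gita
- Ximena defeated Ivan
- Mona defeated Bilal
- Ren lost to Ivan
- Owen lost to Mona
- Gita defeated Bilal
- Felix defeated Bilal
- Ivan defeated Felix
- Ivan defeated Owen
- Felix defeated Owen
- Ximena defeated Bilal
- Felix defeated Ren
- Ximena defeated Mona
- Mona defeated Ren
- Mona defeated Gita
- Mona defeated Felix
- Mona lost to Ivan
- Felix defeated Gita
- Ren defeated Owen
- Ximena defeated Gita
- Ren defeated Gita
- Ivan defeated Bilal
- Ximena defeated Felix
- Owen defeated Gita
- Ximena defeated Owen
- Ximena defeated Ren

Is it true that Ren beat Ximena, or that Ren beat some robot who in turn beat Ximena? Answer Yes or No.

Ren did not beat Ximena directly.
Ren beat Bilal, Gita, Owen, but each of them lost to Ximena. No two-step path.

No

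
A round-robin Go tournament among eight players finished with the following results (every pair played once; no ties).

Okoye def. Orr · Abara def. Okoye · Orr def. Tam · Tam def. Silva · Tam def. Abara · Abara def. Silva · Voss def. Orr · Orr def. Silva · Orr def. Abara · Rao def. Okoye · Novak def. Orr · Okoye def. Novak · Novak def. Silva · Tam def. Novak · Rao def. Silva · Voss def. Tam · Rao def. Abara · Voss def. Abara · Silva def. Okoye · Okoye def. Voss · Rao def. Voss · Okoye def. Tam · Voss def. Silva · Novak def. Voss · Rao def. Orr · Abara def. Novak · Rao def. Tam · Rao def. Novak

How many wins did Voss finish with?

Voss' results: beat Silva, Orr, Abara, Tam; lost to Rao, Novak, Okoye.
That is 4 wins.

4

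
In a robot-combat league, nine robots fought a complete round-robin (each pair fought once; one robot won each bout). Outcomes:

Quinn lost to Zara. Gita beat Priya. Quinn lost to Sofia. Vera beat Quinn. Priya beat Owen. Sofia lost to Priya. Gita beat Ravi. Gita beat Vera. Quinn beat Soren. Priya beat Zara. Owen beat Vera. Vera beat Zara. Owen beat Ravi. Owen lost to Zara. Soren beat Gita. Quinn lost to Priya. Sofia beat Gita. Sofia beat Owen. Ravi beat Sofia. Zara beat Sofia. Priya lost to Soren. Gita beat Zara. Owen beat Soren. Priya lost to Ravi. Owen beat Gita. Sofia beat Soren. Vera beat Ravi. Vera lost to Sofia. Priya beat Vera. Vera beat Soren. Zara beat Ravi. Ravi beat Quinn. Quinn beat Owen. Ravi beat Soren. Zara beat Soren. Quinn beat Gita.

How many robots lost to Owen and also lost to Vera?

Owen beat: Vera, Gita, Ravi, Soren.
Vera beat: Ravi, Zara, Quinn, Soren.
Both beat: Ravi, Soren — 2.

2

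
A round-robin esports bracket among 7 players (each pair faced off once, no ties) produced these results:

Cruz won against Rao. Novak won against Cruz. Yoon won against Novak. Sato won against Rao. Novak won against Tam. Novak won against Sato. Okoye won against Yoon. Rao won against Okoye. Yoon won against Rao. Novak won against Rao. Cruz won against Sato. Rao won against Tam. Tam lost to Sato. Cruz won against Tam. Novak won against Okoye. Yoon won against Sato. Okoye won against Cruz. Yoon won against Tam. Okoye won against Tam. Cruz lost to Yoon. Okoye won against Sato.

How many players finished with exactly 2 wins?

Win totals: Tam 0, Yoon 5, Novak 5, Rao 2, Sato 2, Cruz 3, Okoye 4.
Exactly 2: Rao, Sato — 2 players.

2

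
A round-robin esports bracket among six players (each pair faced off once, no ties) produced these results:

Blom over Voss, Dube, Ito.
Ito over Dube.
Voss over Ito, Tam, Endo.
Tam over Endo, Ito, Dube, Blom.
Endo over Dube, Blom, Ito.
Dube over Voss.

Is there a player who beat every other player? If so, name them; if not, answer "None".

None

Highest win total is Tam with 4 (out of 5 possible).
Tam lost to Voss, so no player went undefeated.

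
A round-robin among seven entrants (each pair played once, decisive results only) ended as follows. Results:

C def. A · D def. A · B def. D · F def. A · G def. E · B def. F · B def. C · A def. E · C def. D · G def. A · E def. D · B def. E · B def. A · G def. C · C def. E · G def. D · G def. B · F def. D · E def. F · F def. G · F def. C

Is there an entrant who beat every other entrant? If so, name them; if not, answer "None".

None

Highest win total is G with 5 (out of 6 possible).
G lost to F, so no entrant went undefeated.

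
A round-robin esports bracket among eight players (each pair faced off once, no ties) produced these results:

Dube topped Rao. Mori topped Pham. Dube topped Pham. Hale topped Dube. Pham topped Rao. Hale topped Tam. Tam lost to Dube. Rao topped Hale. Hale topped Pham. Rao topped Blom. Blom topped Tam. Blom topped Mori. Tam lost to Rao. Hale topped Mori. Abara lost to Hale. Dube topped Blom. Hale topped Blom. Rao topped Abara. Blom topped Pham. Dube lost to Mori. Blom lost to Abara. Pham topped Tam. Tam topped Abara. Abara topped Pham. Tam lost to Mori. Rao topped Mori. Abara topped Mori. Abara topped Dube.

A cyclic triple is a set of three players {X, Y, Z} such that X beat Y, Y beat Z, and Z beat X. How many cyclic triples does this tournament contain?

Win totals: Tam 1, Pham 2, Dube 4, Blom 3, Rao 5, Abara 4, Mori 3, Hale 6.
A player with w wins dominates both others in C(w,2) triples; summing gives 0 + 1 + 6 + 3 + 10 + 6 + 3 + 15 = 44 transitive triples.
Total triples C(8,3) = 56, so cyclic triples = 56 − 44 = 12.

12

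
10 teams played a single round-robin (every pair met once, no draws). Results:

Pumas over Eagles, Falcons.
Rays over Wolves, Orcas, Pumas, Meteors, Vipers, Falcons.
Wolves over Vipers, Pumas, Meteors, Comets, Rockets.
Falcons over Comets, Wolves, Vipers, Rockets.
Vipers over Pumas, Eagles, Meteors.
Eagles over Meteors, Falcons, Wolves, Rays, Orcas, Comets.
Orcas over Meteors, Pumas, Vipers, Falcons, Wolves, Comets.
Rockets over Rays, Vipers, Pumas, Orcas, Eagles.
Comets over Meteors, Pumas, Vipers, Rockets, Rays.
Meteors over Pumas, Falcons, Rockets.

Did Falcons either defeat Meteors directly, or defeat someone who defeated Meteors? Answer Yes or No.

Yes

Falcons did not beat Meteors directly.
Falcons beat Comets, Rockets, Vipers, Wolves. Of those, Comets beat Meteors.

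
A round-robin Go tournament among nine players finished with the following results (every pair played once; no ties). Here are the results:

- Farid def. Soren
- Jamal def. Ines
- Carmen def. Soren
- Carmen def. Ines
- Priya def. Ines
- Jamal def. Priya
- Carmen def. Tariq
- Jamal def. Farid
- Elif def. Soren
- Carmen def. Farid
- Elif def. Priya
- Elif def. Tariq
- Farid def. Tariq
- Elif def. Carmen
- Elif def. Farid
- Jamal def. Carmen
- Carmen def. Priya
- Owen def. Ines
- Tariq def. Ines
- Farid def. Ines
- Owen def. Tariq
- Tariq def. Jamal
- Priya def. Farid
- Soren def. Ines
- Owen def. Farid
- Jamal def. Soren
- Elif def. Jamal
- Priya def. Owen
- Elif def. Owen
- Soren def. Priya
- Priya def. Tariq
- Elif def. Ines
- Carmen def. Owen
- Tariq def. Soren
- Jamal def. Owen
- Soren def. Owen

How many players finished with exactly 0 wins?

1

Win totals: Soren 3, Farid 3, Jamal 6, Ines 0, Elif 8, Owen 3, Priya 4, Tariq 3, Carmen 6.
Exactly 0: Ines — 1 player.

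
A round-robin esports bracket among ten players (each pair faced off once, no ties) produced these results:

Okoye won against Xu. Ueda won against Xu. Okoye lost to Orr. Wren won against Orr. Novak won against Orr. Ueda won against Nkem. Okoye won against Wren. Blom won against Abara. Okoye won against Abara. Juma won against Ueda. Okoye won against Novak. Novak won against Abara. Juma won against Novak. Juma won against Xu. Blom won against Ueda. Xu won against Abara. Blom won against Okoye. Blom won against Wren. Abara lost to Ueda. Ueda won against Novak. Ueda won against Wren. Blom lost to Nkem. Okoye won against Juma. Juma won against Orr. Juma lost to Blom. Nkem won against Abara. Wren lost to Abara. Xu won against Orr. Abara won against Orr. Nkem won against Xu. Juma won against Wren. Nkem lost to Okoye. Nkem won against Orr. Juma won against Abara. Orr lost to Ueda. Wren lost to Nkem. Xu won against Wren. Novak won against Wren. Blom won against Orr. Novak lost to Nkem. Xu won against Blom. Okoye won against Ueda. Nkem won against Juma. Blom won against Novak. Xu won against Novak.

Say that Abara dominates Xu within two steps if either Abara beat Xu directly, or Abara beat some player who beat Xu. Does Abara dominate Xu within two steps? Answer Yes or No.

No

Abara did not beat Xu directly.
Abara beat Wren, Orr, but each of them lost to Xu. No two-step path.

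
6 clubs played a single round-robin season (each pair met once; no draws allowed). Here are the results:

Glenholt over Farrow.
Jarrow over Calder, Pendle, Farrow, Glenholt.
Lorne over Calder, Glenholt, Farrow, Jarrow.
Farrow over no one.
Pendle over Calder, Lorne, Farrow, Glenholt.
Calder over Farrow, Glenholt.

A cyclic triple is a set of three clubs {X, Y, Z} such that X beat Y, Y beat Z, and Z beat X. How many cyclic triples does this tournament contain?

1

Win totals: Calder 2, Farrow 0, Lorne 4, Jarrow 4, Glenholt 1, Pendle 4.
A club with w wins dominates both others in C(w,2) triples; summing gives 1 + 0 + 6 + 6 + 0 + 6 = 19 transitive triples.
Total triples C(6,3) = 20, so cyclic triples = 20 − 19 = 1.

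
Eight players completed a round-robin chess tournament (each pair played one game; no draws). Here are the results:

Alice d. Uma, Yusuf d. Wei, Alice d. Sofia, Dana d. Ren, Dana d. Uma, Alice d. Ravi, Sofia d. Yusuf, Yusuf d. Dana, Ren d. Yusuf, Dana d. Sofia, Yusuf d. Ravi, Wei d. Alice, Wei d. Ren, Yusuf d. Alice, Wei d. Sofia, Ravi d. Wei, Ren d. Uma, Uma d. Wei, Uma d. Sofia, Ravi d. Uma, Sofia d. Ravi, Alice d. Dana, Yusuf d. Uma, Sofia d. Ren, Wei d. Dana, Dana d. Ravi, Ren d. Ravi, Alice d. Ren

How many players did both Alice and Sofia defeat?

2

Alice beat: Ren, Uma, Ravi, Sofia, Dana.
Sofia beat: Ren, Yusuf, Ravi.
Both beat: Ren, Ravi — 2.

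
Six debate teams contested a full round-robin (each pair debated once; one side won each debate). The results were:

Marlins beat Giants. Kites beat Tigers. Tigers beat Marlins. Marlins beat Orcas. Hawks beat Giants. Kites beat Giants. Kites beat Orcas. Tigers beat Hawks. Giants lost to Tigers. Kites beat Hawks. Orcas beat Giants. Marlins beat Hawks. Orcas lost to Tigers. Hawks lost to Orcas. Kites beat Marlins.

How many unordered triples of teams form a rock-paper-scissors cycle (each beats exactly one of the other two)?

0

Of the C(6,3) = 20 triples, the cyclic ones are: none.
That is 0.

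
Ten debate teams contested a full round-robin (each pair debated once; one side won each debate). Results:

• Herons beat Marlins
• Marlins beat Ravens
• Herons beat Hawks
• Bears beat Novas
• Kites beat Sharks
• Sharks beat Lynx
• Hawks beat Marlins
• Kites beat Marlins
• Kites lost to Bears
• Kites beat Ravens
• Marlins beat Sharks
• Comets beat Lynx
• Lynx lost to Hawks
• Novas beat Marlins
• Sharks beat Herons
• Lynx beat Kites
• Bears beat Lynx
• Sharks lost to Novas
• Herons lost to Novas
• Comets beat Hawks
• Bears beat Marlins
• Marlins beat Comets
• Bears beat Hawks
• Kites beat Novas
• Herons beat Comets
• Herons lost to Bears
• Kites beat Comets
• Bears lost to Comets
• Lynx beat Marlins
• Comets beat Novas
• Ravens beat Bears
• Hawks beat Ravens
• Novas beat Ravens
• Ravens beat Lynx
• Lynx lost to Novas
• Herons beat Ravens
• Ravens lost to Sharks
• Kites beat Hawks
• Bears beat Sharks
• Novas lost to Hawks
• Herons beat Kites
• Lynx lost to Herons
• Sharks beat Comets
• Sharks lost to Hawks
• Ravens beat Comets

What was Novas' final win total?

5

Novas' results: beat Sharks, Ravens, Herons, Marlins, Lynx; lost to Bears, Hawks, Comets, Kites.
That is 5 wins.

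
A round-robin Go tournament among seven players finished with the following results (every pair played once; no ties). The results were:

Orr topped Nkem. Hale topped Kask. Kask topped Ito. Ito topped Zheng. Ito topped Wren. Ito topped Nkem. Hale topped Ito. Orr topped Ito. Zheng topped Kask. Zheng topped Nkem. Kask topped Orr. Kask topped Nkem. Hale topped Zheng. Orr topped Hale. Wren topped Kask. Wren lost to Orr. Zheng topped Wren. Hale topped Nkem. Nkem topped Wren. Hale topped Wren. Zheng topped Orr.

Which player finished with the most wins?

Win totals: Hale 5, Zheng 4, Kask 3, Nkem 1, Ito 3, Orr 4, Wren 1.
Hale leads with 5 wins (next highest: 4).

Hale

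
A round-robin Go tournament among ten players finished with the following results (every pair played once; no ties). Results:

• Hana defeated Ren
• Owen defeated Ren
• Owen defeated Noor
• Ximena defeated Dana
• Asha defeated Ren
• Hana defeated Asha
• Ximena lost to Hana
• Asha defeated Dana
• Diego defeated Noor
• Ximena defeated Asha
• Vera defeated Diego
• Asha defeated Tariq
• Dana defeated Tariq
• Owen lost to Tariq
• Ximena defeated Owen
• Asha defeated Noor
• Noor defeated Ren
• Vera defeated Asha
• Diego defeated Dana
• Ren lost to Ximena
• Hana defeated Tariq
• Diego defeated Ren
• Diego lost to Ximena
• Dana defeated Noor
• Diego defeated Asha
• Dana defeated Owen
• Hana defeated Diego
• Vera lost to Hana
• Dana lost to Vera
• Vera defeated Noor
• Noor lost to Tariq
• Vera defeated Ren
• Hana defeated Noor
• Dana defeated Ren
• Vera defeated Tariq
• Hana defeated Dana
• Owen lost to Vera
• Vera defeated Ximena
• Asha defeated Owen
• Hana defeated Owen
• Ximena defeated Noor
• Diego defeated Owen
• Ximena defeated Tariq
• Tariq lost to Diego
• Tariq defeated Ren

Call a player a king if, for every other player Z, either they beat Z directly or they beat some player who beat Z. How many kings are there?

Asha cannot reach Ximena, Hana, Diego, Vera in two steps.
Owen cannot reach Asha, Ximena, Hana, Diego, Vera, Dana, Tariq in two steps.
Ximena cannot reach Hana, Vera in two steps.
Hana reaches everyone (king).
Diego cannot reach Ximena, Hana, Vera in two steps.
Ren cannot reach Asha, Owen, Ximena, Hana, Diego, Vera, Dana, Noor, Tariq in two steps.
Vera cannot reach Hana in two steps.
Dana cannot reach Asha, Ximena, Hana, Diego, Vera in two steps.
Noor cannot reach Asha, Owen, Ximena, Hana, Diego, Vera, Dana, Tariq in two steps.
Tariq cannot reach Asha, Ximena, Hana, Diego, Vera, Dana in two steps.
Kings: Hana — 1.

1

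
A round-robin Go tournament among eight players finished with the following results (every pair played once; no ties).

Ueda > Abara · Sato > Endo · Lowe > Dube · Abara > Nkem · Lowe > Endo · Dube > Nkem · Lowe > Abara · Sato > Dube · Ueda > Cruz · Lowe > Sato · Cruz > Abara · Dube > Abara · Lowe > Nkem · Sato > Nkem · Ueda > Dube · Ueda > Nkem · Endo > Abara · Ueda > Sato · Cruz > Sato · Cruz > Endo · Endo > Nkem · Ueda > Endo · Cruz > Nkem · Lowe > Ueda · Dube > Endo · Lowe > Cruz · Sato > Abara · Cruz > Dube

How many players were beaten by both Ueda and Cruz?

5

Ueda beat: Endo, Abara, Nkem, Cruz, Dube, Sato.
Cruz beat: Endo, Abara, Nkem, Dube, Sato.
Both beat: Endo, Abara, Nkem, Dube, Sato — 5.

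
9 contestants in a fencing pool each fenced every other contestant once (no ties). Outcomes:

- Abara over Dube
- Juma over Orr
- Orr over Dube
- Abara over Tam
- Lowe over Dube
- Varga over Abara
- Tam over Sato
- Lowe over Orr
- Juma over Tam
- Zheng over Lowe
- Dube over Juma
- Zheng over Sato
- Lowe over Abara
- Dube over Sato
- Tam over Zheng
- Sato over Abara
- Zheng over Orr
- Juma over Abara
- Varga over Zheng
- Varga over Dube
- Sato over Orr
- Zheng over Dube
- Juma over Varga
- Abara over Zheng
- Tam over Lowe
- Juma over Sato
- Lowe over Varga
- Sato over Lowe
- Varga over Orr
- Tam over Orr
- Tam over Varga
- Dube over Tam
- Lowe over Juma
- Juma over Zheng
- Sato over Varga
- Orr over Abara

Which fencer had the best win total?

Juma

Win totals: Orr 2, Dube 3, Tam 5, Zheng 4, Varga 4, Sato 4, Abara 3, Lowe 5, Juma 6.
Juma leads with 6 wins (next highest: 5).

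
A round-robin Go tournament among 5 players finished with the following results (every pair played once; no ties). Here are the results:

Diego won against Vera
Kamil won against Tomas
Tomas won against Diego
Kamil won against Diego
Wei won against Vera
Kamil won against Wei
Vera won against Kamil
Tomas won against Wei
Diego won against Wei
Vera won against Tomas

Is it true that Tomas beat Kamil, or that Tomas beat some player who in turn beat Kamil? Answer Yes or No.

No

Tomas did not beat Kamil directly.
Tomas beat Diego, Wei, but each of them lost to Kamil. No two-step path.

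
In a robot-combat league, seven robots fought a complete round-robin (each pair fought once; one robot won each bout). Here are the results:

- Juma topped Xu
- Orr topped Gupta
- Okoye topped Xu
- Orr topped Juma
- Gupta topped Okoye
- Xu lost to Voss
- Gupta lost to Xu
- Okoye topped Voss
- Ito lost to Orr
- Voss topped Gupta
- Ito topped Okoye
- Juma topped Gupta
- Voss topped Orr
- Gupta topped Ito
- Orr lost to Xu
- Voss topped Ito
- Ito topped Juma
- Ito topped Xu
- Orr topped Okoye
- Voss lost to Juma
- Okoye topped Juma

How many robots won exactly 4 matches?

Win totals: Juma 3, Voss 4, Okoye 3, Gupta 2, Orr 4, Xu 2, Ito 3.
Exactly 4: Voss, Orr — 2 robots.

2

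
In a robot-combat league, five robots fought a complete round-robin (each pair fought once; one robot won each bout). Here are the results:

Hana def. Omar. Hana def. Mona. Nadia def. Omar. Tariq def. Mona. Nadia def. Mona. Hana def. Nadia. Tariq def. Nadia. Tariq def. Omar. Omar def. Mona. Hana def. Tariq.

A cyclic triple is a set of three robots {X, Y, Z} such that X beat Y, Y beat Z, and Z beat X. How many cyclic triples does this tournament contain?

Win totals: Mona 0, Nadia 2, Tariq 3, Hana 4, Omar 1.
A robot with w wins dominates both others in C(w,2) triples; summing gives 0 + 1 + 3 + 6 + 0 = 10 transitive triples.
Total triples C(5,3) = 10, so cyclic triples = 10 − 10 = 0.

0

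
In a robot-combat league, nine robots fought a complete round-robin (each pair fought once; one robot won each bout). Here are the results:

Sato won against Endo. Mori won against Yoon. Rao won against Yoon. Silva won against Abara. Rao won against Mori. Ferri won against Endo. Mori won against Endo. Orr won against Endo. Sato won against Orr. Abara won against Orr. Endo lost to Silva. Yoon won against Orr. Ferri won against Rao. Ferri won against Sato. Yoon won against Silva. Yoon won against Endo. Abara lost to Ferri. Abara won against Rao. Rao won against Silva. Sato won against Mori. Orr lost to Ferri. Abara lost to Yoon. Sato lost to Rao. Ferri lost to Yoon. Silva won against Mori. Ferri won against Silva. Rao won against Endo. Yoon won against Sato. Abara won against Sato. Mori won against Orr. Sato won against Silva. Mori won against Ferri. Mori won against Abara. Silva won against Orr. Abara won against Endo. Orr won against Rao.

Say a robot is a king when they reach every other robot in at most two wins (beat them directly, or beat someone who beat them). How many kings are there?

Yoon reaches everyone (king).
Endo cannot reach Yoon, Orr, Sato, Mori, Ferri, Abara, Rao, Silva in two steps.
Orr cannot reach Ferri, Abara in two steps.
Sato reaches everyone (king).
Mori reaches everyone (king).
Ferri reaches everyone (king).
Abara cannot reach Ferri in two steps.
Rao reaches everyone (king).
Silva reaches everyone (king).
Kings: Yoon, Sato, Mori, Ferri, Rao, Silva — 6.

6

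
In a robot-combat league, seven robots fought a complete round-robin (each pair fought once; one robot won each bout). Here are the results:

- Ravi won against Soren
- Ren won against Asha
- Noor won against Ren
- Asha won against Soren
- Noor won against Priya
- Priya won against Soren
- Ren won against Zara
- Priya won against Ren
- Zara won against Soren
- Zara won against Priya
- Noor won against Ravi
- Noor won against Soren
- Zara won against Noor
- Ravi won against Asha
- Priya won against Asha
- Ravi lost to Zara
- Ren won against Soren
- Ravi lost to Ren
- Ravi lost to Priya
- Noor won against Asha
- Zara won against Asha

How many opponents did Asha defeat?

1

Asha's results: beat Soren; lost to Zara, Priya, Noor, Ravi, Ren.
That is 1 win.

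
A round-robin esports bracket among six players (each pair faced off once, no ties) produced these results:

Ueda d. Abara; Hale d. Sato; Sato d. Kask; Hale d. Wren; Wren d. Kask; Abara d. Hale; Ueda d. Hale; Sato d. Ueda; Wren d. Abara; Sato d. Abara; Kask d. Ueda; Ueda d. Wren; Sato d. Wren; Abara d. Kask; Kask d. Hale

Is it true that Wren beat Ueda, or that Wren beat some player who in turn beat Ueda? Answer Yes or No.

Yes

Wren did not beat Ueda directly.
Wren beat Abara, Kask. Of those, Kask beat Ueda.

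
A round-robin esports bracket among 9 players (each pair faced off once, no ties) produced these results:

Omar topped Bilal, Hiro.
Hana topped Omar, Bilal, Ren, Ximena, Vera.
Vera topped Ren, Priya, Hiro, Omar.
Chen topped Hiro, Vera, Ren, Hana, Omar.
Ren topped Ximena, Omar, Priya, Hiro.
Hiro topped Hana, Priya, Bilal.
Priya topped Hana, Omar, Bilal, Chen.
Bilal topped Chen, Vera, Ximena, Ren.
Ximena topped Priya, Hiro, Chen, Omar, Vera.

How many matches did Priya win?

Priya's results: beat Chen, Omar, Bilal, Hana; lost to Vera, Ximena, Ren, Hiro.
That is 4 wins.

4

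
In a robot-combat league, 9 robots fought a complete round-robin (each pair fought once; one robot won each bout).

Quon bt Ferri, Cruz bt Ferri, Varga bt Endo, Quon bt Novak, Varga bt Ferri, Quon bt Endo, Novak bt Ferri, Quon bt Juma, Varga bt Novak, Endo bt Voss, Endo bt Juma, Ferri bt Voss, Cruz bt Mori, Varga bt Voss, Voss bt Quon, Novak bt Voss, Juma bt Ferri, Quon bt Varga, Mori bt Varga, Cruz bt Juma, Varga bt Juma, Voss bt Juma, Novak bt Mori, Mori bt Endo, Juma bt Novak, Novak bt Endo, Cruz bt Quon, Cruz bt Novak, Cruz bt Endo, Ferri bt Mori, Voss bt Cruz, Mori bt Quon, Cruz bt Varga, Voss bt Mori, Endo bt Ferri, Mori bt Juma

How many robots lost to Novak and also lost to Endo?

2

Novak beat: Ferri, Mori, Endo, Voss.
Endo beat: Ferri, Juma, Voss.
Both beat: Ferri, Voss — 2.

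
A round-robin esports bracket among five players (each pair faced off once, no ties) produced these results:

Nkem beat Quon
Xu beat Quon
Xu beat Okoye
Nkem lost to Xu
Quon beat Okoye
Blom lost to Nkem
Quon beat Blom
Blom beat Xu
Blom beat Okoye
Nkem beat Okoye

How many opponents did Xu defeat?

Xu's results: beat Okoye, Nkem, Quon; lost to Blom.
That is 3 wins.

3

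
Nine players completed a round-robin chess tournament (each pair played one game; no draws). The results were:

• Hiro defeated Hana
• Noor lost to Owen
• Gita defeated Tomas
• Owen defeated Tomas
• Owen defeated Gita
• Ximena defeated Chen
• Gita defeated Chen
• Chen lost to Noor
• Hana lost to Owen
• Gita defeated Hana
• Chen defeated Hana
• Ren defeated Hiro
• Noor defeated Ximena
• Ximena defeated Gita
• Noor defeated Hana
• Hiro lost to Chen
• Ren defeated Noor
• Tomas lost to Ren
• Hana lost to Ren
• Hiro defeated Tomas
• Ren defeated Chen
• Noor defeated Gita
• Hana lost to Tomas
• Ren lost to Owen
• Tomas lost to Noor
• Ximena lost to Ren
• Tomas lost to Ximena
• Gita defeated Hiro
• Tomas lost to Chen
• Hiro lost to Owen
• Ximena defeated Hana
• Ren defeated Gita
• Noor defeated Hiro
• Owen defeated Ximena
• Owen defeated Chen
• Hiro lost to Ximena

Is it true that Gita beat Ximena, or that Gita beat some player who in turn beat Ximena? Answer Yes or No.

No

Gita did not beat Ximena directly.
Gita beat Hiro, Tomas, Chen, Hana, but each of them lost to Ximena. No two-step path.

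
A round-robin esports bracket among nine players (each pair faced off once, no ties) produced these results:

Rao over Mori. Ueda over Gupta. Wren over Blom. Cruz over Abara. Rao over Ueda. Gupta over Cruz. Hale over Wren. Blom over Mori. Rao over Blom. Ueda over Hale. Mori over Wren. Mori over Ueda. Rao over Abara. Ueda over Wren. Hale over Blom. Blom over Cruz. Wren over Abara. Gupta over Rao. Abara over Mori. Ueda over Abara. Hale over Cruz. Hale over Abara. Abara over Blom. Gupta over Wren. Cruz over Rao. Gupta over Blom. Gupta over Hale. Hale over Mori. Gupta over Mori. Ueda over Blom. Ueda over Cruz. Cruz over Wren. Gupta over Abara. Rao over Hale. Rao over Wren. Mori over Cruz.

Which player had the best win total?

Win totals: Cruz 3, Mori 3, Blom 2, Hale 5, Abara 2, Gupta 7, Rao 6, Wren 2, Ueda 6.
Gupta leads with 7 wins (next highest: 6).

Gupta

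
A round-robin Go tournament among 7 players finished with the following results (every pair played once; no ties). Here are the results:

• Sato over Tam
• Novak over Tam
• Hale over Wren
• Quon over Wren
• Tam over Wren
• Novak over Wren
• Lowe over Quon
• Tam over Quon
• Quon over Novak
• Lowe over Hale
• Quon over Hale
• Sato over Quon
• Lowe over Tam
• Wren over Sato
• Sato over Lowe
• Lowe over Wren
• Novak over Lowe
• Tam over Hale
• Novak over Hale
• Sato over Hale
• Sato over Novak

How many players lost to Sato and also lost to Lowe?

Sato beat: Lowe, Novak, Tam, Quon, Hale.
Lowe beat: Wren, Tam, Quon, Hale.
Both beat: Tam, Quon, Hale — 3.

3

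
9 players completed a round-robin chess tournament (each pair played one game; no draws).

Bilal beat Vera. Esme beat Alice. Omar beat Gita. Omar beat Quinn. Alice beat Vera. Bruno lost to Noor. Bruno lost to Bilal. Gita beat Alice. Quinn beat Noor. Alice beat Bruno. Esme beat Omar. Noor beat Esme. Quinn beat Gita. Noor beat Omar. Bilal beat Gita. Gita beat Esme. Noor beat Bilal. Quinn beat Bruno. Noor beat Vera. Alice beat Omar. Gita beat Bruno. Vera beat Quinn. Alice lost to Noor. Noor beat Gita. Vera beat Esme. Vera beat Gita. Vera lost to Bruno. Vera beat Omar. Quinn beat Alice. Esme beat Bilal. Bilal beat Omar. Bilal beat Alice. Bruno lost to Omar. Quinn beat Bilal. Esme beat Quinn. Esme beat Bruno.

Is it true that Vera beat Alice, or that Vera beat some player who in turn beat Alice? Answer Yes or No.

Vera did not beat Alice directly.
Vera beat Esme, Gita, Quinn, Omar. Of those, Esme beat Alice.

Yes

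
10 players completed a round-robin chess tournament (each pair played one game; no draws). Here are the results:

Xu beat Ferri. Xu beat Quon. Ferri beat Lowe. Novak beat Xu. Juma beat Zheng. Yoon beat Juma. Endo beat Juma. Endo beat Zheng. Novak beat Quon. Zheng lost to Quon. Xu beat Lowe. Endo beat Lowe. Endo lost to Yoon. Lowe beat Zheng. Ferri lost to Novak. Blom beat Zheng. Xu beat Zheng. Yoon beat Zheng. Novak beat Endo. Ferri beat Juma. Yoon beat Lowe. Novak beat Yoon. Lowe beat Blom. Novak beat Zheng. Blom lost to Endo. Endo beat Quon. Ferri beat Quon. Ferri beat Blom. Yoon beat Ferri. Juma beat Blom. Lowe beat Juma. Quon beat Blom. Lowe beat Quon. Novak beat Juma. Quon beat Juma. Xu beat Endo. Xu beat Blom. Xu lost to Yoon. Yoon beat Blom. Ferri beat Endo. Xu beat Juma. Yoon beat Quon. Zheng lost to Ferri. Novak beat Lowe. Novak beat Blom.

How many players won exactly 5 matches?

Win totals: Zheng 0, Novak 9, Blom 1, Xu 7, Endo 5, Juma 2, Yoon 8, Quon 3, Ferri 6, Lowe 4.
Exactly 5: Endo — 1 player.

1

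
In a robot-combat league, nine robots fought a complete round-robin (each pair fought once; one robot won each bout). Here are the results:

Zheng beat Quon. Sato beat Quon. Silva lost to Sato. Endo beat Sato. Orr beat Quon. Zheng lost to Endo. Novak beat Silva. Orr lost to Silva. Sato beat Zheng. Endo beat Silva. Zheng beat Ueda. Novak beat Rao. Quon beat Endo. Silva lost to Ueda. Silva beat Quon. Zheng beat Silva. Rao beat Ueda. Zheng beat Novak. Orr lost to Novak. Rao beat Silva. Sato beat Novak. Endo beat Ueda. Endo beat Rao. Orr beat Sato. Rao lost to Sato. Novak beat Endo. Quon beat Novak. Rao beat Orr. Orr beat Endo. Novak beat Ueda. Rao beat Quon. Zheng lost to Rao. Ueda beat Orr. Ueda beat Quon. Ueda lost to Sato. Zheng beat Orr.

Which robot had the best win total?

Sato

Win totals: Zheng 5, Orr 3, Novak 5, Rao 5, Ueda 3, Quon 2, Endo 5, Silva 2, Sato 6.
Sato leads with 6 wins (next highest: 5).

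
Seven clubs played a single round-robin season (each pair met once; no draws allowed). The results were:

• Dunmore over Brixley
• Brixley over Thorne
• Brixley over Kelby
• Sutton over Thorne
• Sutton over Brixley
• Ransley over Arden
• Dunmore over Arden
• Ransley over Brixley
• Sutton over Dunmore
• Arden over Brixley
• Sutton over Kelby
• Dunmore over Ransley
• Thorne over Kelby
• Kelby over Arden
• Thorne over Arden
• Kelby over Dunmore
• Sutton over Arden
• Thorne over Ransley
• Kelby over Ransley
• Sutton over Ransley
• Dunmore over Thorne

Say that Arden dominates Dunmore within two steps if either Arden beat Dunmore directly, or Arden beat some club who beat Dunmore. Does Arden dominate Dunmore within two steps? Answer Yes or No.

Arden did not beat Dunmore directly.
Arden beat Brixley, but each of them lost to Dunmore. No two-step path.

No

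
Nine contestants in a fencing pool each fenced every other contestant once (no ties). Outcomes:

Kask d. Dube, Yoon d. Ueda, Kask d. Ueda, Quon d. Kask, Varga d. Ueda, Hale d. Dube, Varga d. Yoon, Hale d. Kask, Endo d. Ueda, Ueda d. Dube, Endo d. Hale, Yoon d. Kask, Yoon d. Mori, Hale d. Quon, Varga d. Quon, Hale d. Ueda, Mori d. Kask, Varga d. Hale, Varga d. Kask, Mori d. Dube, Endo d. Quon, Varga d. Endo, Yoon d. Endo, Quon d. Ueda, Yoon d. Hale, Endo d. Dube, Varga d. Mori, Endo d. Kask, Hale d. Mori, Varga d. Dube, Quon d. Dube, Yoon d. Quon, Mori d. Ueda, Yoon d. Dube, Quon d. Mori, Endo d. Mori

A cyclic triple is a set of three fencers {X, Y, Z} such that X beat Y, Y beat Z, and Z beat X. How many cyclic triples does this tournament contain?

0

Win totals: Quon 4, Dube 0, Hale 5, Mori 3, Yoon 7, Endo 6, Kask 2, Ueda 1, Varga 8.
A fencer with w wins dominates both others in C(w,2) triples; summing gives 6 + 0 + 10 + 3 + 21 + 15 + 1 + 0 + 28 = 84 transitive triples.
Total triples C(9,3) = 84, so cyclic triples = 84 − 84 = 0.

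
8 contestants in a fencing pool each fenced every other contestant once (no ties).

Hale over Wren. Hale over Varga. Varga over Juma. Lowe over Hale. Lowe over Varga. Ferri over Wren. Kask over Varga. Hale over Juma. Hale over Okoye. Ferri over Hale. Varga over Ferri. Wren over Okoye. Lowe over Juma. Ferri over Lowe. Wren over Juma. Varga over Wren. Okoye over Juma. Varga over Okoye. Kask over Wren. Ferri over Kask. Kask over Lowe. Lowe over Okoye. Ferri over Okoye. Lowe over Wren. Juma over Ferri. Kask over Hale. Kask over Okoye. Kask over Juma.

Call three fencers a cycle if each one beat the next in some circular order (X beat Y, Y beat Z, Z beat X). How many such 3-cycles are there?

8

Win totals: Ferri 5, Lowe 5, Varga 4, Okoye 1, Wren 2, Hale 4, Juma 1, Kask 6.
A fencer with w wins dominates both others in C(w,2) triples; summing gives 10 + 10 + 6 + 0 + 1 + 6 + 0 + 15 = 48 transitive triples.
Total triples C(8,3) = 56, so cyclic triples = 56 − 48 = 8.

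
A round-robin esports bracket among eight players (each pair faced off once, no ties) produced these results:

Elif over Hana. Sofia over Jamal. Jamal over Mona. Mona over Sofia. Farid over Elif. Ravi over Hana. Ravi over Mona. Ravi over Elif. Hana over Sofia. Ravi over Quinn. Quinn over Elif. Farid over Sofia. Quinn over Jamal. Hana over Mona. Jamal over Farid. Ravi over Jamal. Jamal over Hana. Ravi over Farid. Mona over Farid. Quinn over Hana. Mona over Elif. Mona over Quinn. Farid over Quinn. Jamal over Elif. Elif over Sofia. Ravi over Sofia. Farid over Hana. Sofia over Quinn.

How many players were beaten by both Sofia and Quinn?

Sofia beat: Jamal, Quinn.
Quinn beat: Jamal, Elif, Hana.
Both beat: Jamal — 1.

1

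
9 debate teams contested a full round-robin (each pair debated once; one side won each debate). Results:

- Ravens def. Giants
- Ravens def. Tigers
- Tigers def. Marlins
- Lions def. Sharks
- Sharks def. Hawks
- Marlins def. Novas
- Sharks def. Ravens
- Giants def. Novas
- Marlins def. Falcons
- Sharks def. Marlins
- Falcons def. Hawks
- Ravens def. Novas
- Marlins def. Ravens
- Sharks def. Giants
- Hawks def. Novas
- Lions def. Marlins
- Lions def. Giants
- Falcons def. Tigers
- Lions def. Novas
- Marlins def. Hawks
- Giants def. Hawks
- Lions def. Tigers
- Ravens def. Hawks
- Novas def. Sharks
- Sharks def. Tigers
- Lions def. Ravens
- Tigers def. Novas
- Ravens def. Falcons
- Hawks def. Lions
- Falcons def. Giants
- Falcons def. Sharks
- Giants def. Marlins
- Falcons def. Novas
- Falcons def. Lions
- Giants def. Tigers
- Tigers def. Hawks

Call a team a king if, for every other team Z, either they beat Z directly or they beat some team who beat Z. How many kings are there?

Sharks reaches everyone (king).
Giants reaches everyone (king).
Falcons reaches everyone (king).
Lions reaches everyone (king).
Ravens reaches everyone (king).
Marlins reaches everyone (king).
Tigers cannot reach Giants in two steps.
Novas cannot reach Falcons, Lions in two steps.
Hawks cannot reach Falcons in two steps.
Kings: Sharks, Giants, Falcons, Lions, Ravens, Marlins — 6.

6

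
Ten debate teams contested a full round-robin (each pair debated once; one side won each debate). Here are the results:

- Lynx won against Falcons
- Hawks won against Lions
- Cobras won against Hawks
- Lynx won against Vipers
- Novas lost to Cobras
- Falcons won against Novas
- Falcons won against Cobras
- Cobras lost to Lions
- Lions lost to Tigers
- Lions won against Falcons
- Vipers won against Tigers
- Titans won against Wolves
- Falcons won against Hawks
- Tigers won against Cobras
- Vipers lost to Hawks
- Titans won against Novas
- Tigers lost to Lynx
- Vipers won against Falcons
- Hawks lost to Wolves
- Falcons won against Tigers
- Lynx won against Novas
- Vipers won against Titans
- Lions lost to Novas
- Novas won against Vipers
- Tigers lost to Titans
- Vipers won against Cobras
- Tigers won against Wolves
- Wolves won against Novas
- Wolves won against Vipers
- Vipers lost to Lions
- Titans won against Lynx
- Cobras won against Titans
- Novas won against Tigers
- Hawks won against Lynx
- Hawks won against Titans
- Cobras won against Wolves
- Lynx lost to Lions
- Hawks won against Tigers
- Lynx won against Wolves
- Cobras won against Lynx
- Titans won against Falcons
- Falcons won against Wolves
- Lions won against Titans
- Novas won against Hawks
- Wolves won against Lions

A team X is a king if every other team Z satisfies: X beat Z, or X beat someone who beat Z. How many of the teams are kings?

10

Cobras reaches everyone (king).
Lions reaches everyone (king).
Lynx reaches everyone (king).
Novas reaches everyone (king).
Wolves reaches everyone (king).
Titans reaches everyone (king).
Falcons reaches everyone (king).
Vipers reaches everyone (king).
Tigers reaches everyone (king).
Hawks reaches everyone (king).
Kings: Cobras, Lions, Lynx, Novas, Wolves, Titans, Falcons, Vipers, Tigers, Hawks — 10.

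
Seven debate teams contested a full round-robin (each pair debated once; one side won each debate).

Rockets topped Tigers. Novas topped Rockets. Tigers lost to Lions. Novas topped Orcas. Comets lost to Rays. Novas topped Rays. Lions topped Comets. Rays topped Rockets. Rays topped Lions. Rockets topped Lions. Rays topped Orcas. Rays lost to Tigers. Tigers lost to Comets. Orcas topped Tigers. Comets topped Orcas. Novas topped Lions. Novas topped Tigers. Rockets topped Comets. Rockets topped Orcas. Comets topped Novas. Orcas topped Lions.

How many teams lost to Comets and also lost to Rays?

Comets beat: Novas, Tigers, Orcas.
Rays beat: Rockets, Lions, Comets, Orcas.
Both beat: Orcas — 1.

1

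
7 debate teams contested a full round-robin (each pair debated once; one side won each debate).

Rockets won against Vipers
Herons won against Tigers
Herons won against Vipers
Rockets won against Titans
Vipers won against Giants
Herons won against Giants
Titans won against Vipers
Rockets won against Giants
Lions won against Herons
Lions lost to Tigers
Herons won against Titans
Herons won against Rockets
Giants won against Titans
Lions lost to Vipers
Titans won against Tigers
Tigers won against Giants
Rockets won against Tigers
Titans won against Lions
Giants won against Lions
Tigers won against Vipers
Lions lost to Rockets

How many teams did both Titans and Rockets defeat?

Titans beat: Lions, Vipers, Tigers.
Rockets beat: Giants, Lions, Vipers, Titans, Tigers.
Both beat: Lions, Vipers, Tigers — 3.

3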